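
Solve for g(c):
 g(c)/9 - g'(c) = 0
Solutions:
 g(c) = C1*exp(c/9)


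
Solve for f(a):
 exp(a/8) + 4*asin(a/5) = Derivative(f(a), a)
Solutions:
 f(a) = C1 + 4*a*asin(a/5) + 4*sqrt(25 - a^2) + 8*exp(a/8)


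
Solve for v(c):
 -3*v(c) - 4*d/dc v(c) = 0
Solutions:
 v(c) = C1*exp(-3*c/4)


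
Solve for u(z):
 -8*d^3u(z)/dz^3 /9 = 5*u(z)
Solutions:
 u(z) = C3*exp(z*(-45^(1/3) + 3*3^(2/3)*5^(1/3))/8)*sin(3*3^(1/6)*5^(1/3)*z/4) + C4*exp(z*(-45^(1/3) + 3*3^(2/3)*5^(1/3))/8)*cos(3*3^(1/6)*5^(1/3)*z/4) + C5*exp(-z*(45^(1/3) + 3*3^(2/3)*5^(1/3))/8) + (C1*sin(3*3^(1/6)*5^(1/3)*z/4) + C2*cos(3*3^(1/6)*5^(1/3)*z/4))*exp(45^(1/3)*z/4)


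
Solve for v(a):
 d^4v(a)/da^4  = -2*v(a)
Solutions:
 v(a) = (C1*sin(2^(3/4)*a/2) + C2*cos(2^(3/4)*a/2))*exp(-2^(3/4)*a/2) + (C3*sin(2^(3/4)*a/2) + C4*cos(2^(3/4)*a/2))*exp(2^(3/4)*a/2)


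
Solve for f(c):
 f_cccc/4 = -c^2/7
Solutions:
 f(c) = C1 + C2*c + C3*c^2 + C4*c^3 - c^6/630


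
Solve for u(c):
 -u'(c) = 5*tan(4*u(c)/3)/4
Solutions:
 u(c) = -3*asin(C1*exp(-5*c/3))/4 + 3*pi/4
 u(c) = 3*asin(C1*exp(-5*c/3))/4


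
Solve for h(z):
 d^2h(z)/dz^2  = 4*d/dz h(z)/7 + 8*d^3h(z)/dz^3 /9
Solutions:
 h(z) = C1 + (C2*sin(3*sqrt(455)*z/112) + C3*cos(3*sqrt(455)*z/112))*exp(9*z/16)


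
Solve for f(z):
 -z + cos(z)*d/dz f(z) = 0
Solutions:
 f(z) = C1 + Integral(z/cos(z), z)


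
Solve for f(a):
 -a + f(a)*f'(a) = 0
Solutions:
 f(a) = -sqrt(C1 + a^2)
 f(a) = sqrt(C1 + a^2)


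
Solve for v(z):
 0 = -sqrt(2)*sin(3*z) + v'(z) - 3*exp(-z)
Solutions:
 v(z) = C1 - sqrt(2)*cos(3*z)/3 - 3*exp(-z)


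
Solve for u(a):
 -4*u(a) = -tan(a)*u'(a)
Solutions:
 u(a) = C1*sin(a)^4


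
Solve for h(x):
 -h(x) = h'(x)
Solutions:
 h(x) = C1*exp(-x)


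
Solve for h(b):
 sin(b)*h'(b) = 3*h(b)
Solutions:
 h(b) = C1*(cos(b) - 1)^(3/2)/(cos(b) + 1)^(3/2)


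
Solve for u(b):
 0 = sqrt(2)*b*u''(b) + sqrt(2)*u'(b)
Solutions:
 u(b) = C1 + C2*log(b)


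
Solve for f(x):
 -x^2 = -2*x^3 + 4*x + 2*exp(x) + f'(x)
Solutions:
 f(x) = C1 + x^4/2 - x^3/3 - 2*x^2 - 2*exp(x)


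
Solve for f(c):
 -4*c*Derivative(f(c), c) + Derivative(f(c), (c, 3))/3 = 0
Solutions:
 f(c) = C1 + Integral(C2*airyai(12^(1/3)*c) + C3*airybi(12^(1/3)*c), c)


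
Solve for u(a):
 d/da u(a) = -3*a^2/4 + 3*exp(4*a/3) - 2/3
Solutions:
 u(a) = C1 - a^3/4 - 2*a/3 + 9*exp(4*a/3)/4


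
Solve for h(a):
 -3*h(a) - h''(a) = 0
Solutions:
 h(a) = C1*sin(sqrt(3)*a) + C2*cos(sqrt(3)*a)


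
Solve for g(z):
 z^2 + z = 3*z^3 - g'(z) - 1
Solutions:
 g(z) = C1 + 3*z^4/4 - z^3/3 - z^2/2 - z


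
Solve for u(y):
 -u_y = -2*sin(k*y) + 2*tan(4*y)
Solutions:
 u(y) = C1 + 2*Piecewise((-cos(k*y)/k, Ne(k, 0)), (0, True)) + log(cos(4*y))/2


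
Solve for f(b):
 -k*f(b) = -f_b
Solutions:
 f(b) = C1*exp(b*k)


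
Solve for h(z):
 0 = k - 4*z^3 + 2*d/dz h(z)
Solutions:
 h(z) = C1 - k*z/2 + z^4/2


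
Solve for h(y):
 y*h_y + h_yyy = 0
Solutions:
 h(y) = C1 + Integral(C2*airyai(-y) + C3*airybi(-y), y)


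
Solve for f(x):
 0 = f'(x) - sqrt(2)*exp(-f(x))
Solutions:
 f(x) = log(C1 + sqrt(2)*x)


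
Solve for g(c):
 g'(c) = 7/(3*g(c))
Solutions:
 g(c) = -sqrt(C1 + 42*c)/3
 g(c) = sqrt(C1 + 42*c)/3


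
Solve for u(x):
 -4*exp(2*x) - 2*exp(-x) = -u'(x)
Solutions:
 u(x) = C1 + 2*exp(2*x) - 2*exp(-x)


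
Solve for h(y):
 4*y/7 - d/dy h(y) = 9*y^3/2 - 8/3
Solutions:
 h(y) = C1 - 9*y^4/8 + 2*y^2/7 + 8*y/3


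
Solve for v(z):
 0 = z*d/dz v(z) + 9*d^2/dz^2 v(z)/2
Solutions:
 v(z) = C1 + C2*erf(z/3)


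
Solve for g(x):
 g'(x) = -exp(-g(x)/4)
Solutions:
 g(x) = 4*log(C1 - x/4)


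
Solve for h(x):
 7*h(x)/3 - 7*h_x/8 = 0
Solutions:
 h(x) = C1*exp(8*x/3)


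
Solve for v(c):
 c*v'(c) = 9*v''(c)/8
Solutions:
 v(c) = C1 + C2*erfi(2*c/3)


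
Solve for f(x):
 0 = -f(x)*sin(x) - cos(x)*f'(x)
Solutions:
 f(x) = C1*cos(x)


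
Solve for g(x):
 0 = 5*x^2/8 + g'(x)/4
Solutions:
 g(x) = C1 - 5*x^3/6


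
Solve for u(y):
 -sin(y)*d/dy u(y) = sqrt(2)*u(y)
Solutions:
 u(y) = C1*(cos(y) + 1)^(sqrt(2)/2)/(cos(y) - 1)^(sqrt(2)/2)


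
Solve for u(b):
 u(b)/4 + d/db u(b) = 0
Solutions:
 u(b) = C1*exp(-b/4)


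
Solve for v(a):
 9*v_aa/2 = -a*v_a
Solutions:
 v(a) = C1 + C2*erf(a/3)


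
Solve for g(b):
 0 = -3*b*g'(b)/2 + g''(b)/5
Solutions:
 g(b) = C1 + C2*erfi(sqrt(15)*b/2)


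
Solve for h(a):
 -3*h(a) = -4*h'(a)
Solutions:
 h(a) = C1*exp(3*a/4)


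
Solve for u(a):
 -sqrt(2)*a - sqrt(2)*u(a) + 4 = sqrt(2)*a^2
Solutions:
 u(a) = -a^2 - a + 2*sqrt(2)


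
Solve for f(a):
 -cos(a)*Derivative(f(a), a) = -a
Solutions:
 f(a) = C1 + Integral(a/cos(a), a)


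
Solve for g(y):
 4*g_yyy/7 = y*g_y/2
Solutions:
 g(y) = C1 + Integral(C2*airyai(7^(1/3)*y/2) + C3*airybi(7^(1/3)*y/2), y)


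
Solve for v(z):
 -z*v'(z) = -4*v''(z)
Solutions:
 v(z) = C1 + C2*erfi(sqrt(2)*z/4)


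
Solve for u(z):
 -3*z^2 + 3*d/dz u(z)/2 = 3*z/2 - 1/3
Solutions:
 u(z) = C1 + 2*z^3/3 + z^2/2 - 2*z/9


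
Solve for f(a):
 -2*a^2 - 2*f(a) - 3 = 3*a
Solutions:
 f(a) = -a^2 - 3*a/2 - 3/2


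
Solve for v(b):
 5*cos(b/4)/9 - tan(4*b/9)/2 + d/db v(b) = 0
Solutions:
 v(b) = C1 - 9*log(cos(4*b/9))/8 - 20*sin(b/4)/9


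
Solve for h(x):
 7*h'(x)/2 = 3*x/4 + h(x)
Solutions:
 h(x) = C1*exp(2*x/7) - 3*x/4 - 21/8


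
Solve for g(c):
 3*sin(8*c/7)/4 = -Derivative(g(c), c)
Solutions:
 g(c) = C1 + 21*cos(8*c/7)/32


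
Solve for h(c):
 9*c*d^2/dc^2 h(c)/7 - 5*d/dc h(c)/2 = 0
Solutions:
 h(c) = C1 + C2*c^(53/18)


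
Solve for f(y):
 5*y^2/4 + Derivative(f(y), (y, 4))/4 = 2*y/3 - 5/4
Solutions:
 f(y) = C1 + C2*y + C3*y^2 + C4*y^3 - y^6/72 + y^5/45 - 5*y^4/24


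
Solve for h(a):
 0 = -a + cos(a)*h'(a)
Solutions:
 h(a) = C1 + Integral(a/cos(a), a)


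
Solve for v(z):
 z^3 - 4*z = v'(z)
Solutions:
 v(z) = C1 + z^4/4 - 2*z^2


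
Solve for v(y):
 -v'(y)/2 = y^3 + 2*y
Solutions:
 v(y) = C1 - y^4/2 - 2*y^2


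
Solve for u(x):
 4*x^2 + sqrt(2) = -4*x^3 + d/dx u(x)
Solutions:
 u(x) = C1 + x^4 + 4*x^3/3 + sqrt(2)*x


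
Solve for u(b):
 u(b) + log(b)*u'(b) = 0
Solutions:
 u(b) = C1*exp(-li(b))


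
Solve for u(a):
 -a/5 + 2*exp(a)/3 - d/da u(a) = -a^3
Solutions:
 u(a) = C1 + a^4/4 - a^2/10 + 2*exp(a)/3


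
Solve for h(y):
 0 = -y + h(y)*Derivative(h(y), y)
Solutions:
 h(y) = -sqrt(C1 + y^2)
 h(y) = sqrt(C1 + y^2)


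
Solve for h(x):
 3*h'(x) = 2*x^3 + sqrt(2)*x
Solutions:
 h(x) = C1 + x^4/6 + sqrt(2)*x^2/6


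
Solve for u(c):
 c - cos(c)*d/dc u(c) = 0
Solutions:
 u(c) = C1 + Integral(c/cos(c), c)


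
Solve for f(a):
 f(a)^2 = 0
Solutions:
 f(a) = 0


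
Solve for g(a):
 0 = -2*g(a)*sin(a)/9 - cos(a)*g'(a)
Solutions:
 g(a) = C1*cos(a)^(2/9)


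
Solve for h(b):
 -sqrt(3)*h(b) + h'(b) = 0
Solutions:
 h(b) = C1*exp(sqrt(3)*b)


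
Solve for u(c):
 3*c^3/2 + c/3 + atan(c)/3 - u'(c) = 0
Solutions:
 u(c) = C1 + 3*c^4/8 + c^2/6 + c*atan(c)/3 - log(c^2 + 1)/6


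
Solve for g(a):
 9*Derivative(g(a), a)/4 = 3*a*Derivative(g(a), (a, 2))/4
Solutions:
 g(a) = C1 + C2*a^4


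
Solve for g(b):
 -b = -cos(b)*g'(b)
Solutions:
 g(b) = C1 + Integral(b/cos(b), b)


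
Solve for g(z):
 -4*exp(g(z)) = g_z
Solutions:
 g(z) = log(1/(C1 + 4*z))


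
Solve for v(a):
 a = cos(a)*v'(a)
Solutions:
 v(a) = C1 + Integral(a/cos(a), a)


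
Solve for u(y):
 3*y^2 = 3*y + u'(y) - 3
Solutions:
 u(y) = C1 + y^3 - 3*y^2/2 + 3*y


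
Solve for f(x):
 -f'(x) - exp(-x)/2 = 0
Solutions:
 f(x) = C1 + exp(-x)/2


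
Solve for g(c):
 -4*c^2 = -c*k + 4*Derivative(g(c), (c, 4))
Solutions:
 g(c) = C1 + C2*c + C3*c^2 + C4*c^3 - c^6/360 + c^5*k/480


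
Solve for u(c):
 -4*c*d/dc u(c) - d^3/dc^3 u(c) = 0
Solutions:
 u(c) = C1 + Integral(C2*airyai(-2^(2/3)*c) + C3*airybi(-2^(2/3)*c), c)


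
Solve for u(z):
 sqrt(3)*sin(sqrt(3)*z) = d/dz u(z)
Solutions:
 u(z) = C1 - cos(sqrt(3)*z)


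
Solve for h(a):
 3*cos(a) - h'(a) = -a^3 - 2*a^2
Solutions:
 h(a) = C1 + a^4/4 + 2*a^3/3 + 3*sin(a)


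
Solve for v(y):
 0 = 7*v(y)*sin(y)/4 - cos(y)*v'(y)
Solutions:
 v(y) = C1/cos(y)^(7/4)


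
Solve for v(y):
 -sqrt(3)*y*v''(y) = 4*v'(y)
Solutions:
 v(y) = C1 + C2*y^(1 - 4*sqrt(3)/3)


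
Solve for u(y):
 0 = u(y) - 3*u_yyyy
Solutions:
 u(y) = C1*exp(-3^(3/4)*y/3) + C2*exp(3^(3/4)*y/3) + C3*sin(3^(3/4)*y/3) + C4*cos(3^(3/4)*y/3)


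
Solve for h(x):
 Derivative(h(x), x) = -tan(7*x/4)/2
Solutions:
 h(x) = C1 + 2*log(cos(7*x/4))/7


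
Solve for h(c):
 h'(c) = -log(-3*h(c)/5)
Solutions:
 Integral(1/(log(-_y) - log(5) + log(3)), (_y, h(c))) = C1 - c


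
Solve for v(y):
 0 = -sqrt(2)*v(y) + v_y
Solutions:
 v(y) = C1*exp(sqrt(2)*y)


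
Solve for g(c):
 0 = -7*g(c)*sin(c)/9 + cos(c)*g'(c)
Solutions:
 g(c) = C1/cos(c)^(7/9)


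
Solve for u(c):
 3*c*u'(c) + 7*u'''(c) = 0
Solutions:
 u(c) = C1 + Integral(C2*airyai(-3^(1/3)*7^(2/3)*c/7) + C3*airybi(-3^(1/3)*7^(2/3)*c/7), c)


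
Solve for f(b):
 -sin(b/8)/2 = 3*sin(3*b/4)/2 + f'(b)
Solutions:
 f(b) = C1 + 4*cos(b/8) + 2*cos(3*b/4)


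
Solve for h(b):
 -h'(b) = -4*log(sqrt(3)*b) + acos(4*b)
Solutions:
 h(b) = C1 + 4*b*log(b) - b*acos(4*b) - 4*b + 2*b*log(3) + sqrt(1 - 16*b^2)/4


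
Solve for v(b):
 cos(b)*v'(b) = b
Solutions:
 v(b) = C1 + Integral(b/cos(b), b)


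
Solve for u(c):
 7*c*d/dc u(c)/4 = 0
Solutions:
 u(c) = C1


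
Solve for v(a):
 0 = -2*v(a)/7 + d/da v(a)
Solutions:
 v(a) = C1*exp(2*a/7)


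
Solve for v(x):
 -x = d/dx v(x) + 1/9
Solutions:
 v(x) = C1 - x^2/2 - x/9


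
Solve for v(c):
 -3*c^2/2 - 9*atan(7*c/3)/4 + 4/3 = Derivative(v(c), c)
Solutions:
 v(c) = C1 - c^3/2 - 9*c*atan(7*c/3)/4 + 4*c/3 + 27*log(49*c^2 + 9)/56


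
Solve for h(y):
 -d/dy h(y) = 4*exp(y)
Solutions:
 h(y) = C1 - 4*exp(y)


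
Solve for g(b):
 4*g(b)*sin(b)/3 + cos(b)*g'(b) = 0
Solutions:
 g(b) = C1*cos(b)^(4/3)


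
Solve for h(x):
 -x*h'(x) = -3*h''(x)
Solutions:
 h(x) = C1 + C2*erfi(sqrt(6)*x/6)


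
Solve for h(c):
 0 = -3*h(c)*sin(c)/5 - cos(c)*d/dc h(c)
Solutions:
 h(c) = C1*cos(c)^(3/5)


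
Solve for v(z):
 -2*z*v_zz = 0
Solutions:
 v(z) = C1 + C2*z


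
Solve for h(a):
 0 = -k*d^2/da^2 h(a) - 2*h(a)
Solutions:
 h(a) = C1*exp(-sqrt(2)*a*sqrt(-1/k)) + C2*exp(sqrt(2)*a*sqrt(-1/k))


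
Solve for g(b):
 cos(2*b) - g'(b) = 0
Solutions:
 g(b) = C1 + sin(2*b)/2


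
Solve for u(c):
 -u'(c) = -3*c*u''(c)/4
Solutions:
 u(c) = C1 + C2*c^(7/3)


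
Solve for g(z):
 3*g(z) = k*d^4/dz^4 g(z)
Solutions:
 g(z) = C1*exp(-3^(1/4)*z*(1/k)^(1/4)) + C2*exp(3^(1/4)*z*(1/k)^(1/4)) + C3*exp(-3^(1/4)*I*z*(1/k)^(1/4)) + C4*exp(3^(1/4)*I*z*(1/k)^(1/4))


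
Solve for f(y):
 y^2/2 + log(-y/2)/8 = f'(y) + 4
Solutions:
 f(y) = C1 + y^3/6 + y*log(-y)/8 + y*(-33 - log(2))/8


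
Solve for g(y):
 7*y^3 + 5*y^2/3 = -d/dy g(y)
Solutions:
 g(y) = C1 - 7*y^4/4 - 5*y^3/9


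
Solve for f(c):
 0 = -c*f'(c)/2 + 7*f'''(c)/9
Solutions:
 f(c) = C1 + Integral(C2*airyai(42^(2/3)*c/14) + C3*airybi(42^(2/3)*c/14), c)


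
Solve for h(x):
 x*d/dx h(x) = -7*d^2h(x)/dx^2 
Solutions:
 h(x) = C1 + C2*erf(sqrt(14)*x/14)


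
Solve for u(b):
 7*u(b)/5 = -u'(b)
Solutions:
 u(b) = C1*exp(-7*b/5)


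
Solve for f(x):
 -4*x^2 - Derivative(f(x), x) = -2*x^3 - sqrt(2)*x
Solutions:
 f(x) = C1 + x^4/2 - 4*x^3/3 + sqrt(2)*x^2/2


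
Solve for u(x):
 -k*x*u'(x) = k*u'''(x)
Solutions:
 u(x) = C1 + Integral(C2*airyai(-x) + C3*airybi(-x), x)


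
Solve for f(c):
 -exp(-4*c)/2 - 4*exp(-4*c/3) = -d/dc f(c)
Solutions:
 f(c) = C1 - exp(-4*c)/8 - 3*exp(-4*c/3)


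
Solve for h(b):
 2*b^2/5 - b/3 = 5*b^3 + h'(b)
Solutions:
 h(b) = C1 - 5*b^4/4 + 2*b^3/15 - b^2/6


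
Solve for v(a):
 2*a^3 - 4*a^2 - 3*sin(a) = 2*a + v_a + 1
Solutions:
 v(a) = C1 + a^4/2 - 4*a^3/3 - a^2 - a + 3*cos(a)


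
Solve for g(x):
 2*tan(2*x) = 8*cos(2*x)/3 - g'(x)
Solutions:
 g(x) = C1 + log(cos(2*x)) + 4*sin(2*x)/3


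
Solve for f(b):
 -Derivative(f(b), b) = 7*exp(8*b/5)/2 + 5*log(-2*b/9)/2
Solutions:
 f(b) = C1 - 5*b*log(-b)/2 + b*(-5*log(2)/2 + 5/2 + 5*log(3)) - 35*exp(8*b/5)/16


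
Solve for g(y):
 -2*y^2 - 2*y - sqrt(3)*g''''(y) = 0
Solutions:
 g(y) = C1 + C2*y + C3*y^2 + C4*y^3 - sqrt(3)*y^6/540 - sqrt(3)*y^5/180


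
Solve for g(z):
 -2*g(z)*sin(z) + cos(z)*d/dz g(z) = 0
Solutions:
 g(z) = C1/cos(z)^2


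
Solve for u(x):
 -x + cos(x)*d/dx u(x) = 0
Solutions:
 u(x) = C1 + Integral(x/cos(x), x)


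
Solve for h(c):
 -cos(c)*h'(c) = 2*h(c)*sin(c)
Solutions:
 h(c) = C1*cos(c)^2


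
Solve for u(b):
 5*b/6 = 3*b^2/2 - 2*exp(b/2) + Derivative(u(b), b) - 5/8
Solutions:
 u(b) = C1 - b^3/2 + 5*b^2/12 + 5*b/8 + 4*exp(b/2)


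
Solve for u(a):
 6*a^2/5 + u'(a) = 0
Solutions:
 u(a) = C1 - 2*a^3/5


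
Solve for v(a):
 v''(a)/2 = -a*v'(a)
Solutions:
 v(a) = C1 + C2*erf(a)


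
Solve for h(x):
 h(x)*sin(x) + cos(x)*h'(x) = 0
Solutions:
 h(x) = C1*cos(x)


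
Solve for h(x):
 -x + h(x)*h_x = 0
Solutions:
 h(x) = -sqrt(C1 + x^2)
 h(x) = sqrt(C1 + x^2)


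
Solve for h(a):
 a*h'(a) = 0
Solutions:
 h(a) = C1


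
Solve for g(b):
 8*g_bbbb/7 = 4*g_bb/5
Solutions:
 g(b) = C1 + C2*b + C3*exp(-sqrt(70)*b/10) + C4*exp(sqrt(70)*b/10)


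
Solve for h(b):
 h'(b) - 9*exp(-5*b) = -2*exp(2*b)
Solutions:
 h(b) = C1 - exp(2*b) - 9*exp(-5*b)/5


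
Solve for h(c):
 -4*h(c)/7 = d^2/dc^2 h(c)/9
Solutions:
 h(c) = C1*sin(6*sqrt(7)*c/7) + C2*cos(6*sqrt(7)*c/7)


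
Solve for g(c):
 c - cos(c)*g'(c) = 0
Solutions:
 g(c) = C1 + Integral(c/cos(c), c)


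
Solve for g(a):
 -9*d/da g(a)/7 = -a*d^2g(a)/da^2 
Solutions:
 g(a) = C1 + C2*a^(16/7)


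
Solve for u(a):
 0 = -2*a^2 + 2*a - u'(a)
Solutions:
 u(a) = C1 - 2*a^3/3 + a^2


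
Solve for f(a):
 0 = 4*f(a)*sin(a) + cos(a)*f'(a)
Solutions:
 f(a) = C1*cos(a)^4


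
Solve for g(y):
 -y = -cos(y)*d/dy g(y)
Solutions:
 g(y) = C1 + Integral(y/cos(y), y)


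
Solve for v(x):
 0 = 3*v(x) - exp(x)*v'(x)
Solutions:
 v(x) = C1*exp(-3*exp(-x))


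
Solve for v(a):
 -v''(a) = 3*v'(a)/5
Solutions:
 v(a) = C1 + C2*exp(-3*a/5)


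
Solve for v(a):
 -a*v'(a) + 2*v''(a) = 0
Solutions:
 v(a) = C1 + C2*erfi(a/2)


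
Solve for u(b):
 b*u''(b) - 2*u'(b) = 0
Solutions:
 u(b) = C1 + C2*b^3


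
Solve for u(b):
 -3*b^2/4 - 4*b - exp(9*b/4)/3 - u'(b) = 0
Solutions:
 u(b) = C1 - b^3/4 - 2*b^2 - 4*exp(9*b/4)/27


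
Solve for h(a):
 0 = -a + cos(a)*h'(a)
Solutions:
 h(a) = C1 + Integral(a/cos(a), a)


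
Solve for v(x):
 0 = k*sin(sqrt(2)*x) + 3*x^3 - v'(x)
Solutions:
 v(x) = C1 - sqrt(2)*k*cos(sqrt(2)*x)/2 + 3*x^4/4


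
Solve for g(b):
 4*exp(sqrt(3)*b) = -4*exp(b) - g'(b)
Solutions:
 g(b) = C1 - 4*exp(b) - 4*sqrt(3)*exp(sqrt(3)*b)/3


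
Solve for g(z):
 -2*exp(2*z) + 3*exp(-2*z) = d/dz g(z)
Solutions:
 g(z) = C1 - exp(2*z) - 3*exp(-2*z)/2


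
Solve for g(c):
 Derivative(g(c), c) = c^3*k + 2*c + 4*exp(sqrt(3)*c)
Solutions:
 g(c) = C1 + c^4*k/4 + c^2 + 4*sqrt(3)*exp(sqrt(3)*c)/3


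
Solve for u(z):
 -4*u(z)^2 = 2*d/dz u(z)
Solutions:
 u(z) = 1/(C1 + 2*z)


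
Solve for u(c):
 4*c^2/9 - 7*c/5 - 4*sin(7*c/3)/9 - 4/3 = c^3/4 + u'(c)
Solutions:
 u(c) = C1 - c^4/16 + 4*c^3/27 - 7*c^2/10 - 4*c/3 + 4*cos(7*c/3)/21


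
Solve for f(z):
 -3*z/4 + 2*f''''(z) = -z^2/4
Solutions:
 f(z) = C1 + C2*z + C3*z^2 + C4*z^3 - z^6/2880 + z^5/320


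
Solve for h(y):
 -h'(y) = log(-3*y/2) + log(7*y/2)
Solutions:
 h(y) = C1 - 2*y*log(y) + y*(-log(21) + 2*log(2) + 2 - I*pi)


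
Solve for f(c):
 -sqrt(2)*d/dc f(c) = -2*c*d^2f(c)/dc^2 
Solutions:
 f(c) = C1 + C2*c^(sqrt(2)/2 + 1)


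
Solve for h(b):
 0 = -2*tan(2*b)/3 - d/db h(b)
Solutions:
 h(b) = C1 + log(cos(2*b))/3


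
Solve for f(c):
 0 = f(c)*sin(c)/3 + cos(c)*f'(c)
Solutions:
 f(c) = C1*cos(c)^(1/3)


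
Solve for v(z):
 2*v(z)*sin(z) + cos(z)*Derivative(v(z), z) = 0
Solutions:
 v(z) = C1*cos(z)^2


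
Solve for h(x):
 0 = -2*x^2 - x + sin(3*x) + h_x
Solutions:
 h(x) = C1 + 2*x^3/3 + x^2/2 + cos(3*x)/3


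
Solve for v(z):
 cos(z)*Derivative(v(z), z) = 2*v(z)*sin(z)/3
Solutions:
 v(z) = C1/cos(z)^(2/3)


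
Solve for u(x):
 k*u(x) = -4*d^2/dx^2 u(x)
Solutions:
 u(x) = C1*exp(-x*sqrt(-k)/2) + C2*exp(x*sqrt(-k)/2)


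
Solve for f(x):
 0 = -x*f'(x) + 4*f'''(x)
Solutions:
 f(x) = C1 + Integral(C2*airyai(2^(1/3)*x/2) + C3*airybi(2^(1/3)*x/2), x)


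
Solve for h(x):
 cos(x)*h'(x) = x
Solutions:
 h(x) = C1 + Integral(x/cos(x), x)


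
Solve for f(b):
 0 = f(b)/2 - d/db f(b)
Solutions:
 f(b) = C1*exp(b/2)


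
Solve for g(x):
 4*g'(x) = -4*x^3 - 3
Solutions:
 g(x) = C1 - x^4/4 - 3*x/4


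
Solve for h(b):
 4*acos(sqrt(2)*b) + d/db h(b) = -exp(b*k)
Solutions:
 h(b) = C1 - 4*b*acos(sqrt(2)*b) + 2*sqrt(2)*sqrt(1 - 2*b^2) - Piecewise((exp(b*k)/k, Ne(k, 0)), (b, True))


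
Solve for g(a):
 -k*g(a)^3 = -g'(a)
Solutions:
 g(a) = -sqrt(2)*sqrt(-1/(C1 + a*k))/2
 g(a) = sqrt(2)*sqrt(-1/(C1 + a*k))/2


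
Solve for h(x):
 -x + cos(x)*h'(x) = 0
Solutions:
 h(x) = C1 + Integral(x/cos(x), x)


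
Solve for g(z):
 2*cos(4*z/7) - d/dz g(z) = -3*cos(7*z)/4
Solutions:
 g(z) = C1 + 7*sin(4*z/7)/2 + 3*sin(7*z)/28


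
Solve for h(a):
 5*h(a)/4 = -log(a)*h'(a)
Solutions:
 h(a) = C1*exp(-5*li(a)/4)


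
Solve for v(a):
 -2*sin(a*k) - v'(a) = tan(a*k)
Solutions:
 v(a) = C1 - Piecewise((-log(cos(a*k))/k, Ne(k, 0)), (0, True)) - 2*Piecewise((-cos(a*k)/k, Ne(k, 0)), (0, True))


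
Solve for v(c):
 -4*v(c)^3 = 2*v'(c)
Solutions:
 v(c) = -sqrt(2)*sqrt(-1/(C1 - 2*c))/2
 v(c) = sqrt(2)*sqrt(-1/(C1 - 2*c))/2


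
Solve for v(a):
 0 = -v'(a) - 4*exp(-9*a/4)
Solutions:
 v(a) = C1 + 16*exp(-9*a/4)/9


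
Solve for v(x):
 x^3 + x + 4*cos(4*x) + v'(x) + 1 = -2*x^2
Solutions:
 v(x) = C1 - x^4/4 - 2*x^3/3 - x^2/2 - x - sin(4*x)


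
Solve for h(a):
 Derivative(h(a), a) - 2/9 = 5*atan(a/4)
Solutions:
 h(a) = C1 + 5*a*atan(a/4) + 2*a/9 - 10*log(a^2 + 16)


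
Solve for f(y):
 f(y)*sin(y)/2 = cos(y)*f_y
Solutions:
 f(y) = C1/sqrt(cos(y))


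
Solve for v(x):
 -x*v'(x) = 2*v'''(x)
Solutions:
 v(x) = C1 + Integral(C2*airyai(-2^(2/3)*x/2) + C3*airybi(-2^(2/3)*x/2), x)


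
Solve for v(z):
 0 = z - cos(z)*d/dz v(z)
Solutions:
 v(z) = C1 + Integral(z/cos(z), z)


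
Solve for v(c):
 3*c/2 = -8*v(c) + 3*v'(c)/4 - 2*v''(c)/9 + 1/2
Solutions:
 v(c) = -3*c/16 + (C1*sin(3*sqrt(943)*c/16) + C2*cos(3*sqrt(943)*c/16))*exp(27*c/16) + 23/512


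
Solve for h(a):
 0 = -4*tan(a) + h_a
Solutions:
 h(a) = C1 - 4*log(cos(a))


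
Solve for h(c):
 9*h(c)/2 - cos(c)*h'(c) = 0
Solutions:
 h(c) = C1*(sin(c) + 1)^(1/4)*(sin(c)^2 + 2*sin(c) + 1)/((sin(c) - 1)^(1/4)*(sin(c)^2 - 2*sin(c) + 1))


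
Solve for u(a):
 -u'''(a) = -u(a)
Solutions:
 u(a) = C3*exp(a) + (C1*sin(sqrt(3)*a/2) + C2*cos(sqrt(3)*a/2))*exp(-a/2)


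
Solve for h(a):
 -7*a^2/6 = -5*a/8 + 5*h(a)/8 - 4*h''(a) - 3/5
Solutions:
 h(a) = C1*exp(-sqrt(10)*a/8) + C2*exp(sqrt(10)*a/8) - 28*a^2/15 + a - 344/15


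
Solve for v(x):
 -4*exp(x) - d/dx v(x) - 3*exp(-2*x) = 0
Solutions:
 v(x) = C1 - 4*exp(x) + 3*exp(-2*x)/2


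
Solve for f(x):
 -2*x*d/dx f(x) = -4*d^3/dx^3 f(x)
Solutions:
 f(x) = C1 + Integral(C2*airyai(2^(2/3)*x/2) + C3*airybi(2^(2/3)*x/2), x)


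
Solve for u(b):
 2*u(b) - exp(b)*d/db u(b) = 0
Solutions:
 u(b) = C1*exp(-2*exp(-b))


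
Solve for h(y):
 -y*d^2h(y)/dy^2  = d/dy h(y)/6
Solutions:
 h(y) = C1 + C2*y^(5/6)


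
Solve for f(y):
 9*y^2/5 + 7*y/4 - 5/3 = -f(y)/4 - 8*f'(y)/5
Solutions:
 f(y) = C1*exp(-5*y/32) - 36*y^2/5 + 2129*y/25 - 201884/375


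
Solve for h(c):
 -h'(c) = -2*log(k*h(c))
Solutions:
 li(k*h(c))/k = C1 + 2*c


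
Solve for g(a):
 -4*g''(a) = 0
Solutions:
 g(a) = C1 + C2*a


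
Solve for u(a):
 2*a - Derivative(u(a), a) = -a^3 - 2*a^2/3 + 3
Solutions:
 u(a) = C1 + a^4/4 + 2*a^3/9 + a^2 - 3*a


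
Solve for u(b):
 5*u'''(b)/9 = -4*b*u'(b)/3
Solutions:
 u(b) = C1 + Integral(C2*airyai(-12^(1/3)*5^(2/3)*b/5) + C3*airybi(-12^(1/3)*5^(2/3)*b/5), b)


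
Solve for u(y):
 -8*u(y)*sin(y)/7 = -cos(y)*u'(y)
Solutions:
 u(y) = C1/cos(y)^(8/7)


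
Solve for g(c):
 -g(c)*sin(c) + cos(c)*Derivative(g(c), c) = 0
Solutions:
 g(c) = C1/cos(c)


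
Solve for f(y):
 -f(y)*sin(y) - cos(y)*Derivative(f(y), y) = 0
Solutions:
 f(y) = C1*cos(y)


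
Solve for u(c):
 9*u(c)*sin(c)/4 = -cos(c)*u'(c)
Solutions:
 u(c) = C1*cos(c)^(9/4)


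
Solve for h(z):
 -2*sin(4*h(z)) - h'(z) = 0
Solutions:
 h(z) = -acos((-C1 - exp(16*z))/(C1 - exp(16*z)))/4 + pi/2
 h(z) = acos((-C1 - exp(16*z))/(C1 - exp(16*z)))/4


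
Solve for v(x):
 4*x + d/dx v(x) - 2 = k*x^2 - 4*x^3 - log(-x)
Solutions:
 v(x) = C1 + k*x^3/3 - x^4 - 2*x^2 - x*log(-x) + 3*x


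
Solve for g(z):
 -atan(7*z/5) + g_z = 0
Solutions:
 g(z) = C1 + z*atan(7*z/5) - 5*log(49*z^2 + 25)/14


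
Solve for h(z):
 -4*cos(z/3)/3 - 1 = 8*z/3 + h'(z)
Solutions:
 h(z) = C1 - 4*z^2/3 - z - 4*sin(z/3)


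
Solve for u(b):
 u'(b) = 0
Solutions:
 u(b) = C1


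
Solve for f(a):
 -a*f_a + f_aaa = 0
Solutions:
 f(a) = C1 + Integral(C2*airyai(a) + C3*airybi(a), a)


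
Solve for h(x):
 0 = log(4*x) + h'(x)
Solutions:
 h(x) = C1 - x*log(x) - x*log(4) + x


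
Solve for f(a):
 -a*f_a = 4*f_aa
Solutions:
 f(a) = C1 + C2*erf(sqrt(2)*a/4)


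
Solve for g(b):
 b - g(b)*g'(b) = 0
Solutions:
 g(b) = -sqrt(C1 + b^2)
 g(b) = sqrt(C1 + b^2)


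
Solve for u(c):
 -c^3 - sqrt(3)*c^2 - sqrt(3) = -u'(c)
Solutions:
 u(c) = C1 + c^4/4 + sqrt(3)*c^3/3 + sqrt(3)*c


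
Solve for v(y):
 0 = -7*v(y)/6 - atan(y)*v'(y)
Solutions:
 v(y) = C1*exp(-7*Integral(1/atan(y), y)/6)


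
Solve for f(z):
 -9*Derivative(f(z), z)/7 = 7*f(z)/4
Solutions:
 f(z) = C1*exp(-49*z/36)


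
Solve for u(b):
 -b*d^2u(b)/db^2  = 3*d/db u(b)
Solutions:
 u(b) = C1 + C2/b^2


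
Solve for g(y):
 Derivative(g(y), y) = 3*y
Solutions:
 g(y) = C1 + 3*y^2/2


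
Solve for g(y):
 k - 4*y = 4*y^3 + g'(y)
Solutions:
 g(y) = C1 + k*y - y^4 - 2*y^2


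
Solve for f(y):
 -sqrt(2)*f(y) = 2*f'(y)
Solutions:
 f(y) = C1*exp(-sqrt(2)*y/2)


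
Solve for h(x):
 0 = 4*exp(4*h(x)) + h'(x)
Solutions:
 h(x) = log(-I*(1/(C1 + 16*x))^(1/4))
 h(x) = log(I*(1/(C1 + 16*x))^(1/4))
 h(x) = log(-(1/(C1 + 16*x))^(1/4))
 h(x) = log(1/(C1 + 16*x))/4


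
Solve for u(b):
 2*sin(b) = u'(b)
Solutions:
 u(b) = C1 - 2*cos(b)


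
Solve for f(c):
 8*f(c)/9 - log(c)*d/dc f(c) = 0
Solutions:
 f(c) = C1*exp(8*li(c)/9)


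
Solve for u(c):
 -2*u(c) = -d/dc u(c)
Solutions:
 u(c) = C1*exp(2*c)


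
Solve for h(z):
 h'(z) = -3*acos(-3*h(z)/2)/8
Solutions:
 Integral(1/acos(-3*_y/2), (_y, h(z))) = C1 - 3*z/8


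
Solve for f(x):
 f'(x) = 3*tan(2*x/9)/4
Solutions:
 f(x) = C1 - 27*log(cos(2*x/9))/8


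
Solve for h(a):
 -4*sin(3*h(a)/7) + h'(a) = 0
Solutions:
 -4*a + 7*log(cos(3*h(a)/7) - 1)/6 - 7*log(cos(3*h(a)/7) + 1)/6 = C1


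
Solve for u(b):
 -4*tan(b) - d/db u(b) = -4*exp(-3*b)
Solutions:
 u(b) = C1 - 2*log(tan(b)^2 + 1) - 4*exp(-3*b)/3


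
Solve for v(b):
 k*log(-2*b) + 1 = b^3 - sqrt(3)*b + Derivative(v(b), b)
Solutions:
 v(b) = C1 - b^4/4 + sqrt(3)*b^2/2 + b*k*log(-b) + b*(-k + k*log(2) + 1)


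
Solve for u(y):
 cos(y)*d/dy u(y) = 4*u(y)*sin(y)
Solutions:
 u(y) = C1/cos(y)^4


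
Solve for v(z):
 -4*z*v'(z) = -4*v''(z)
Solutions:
 v(z) = C1 + C2*erfi(sqrt(2)*z/2)


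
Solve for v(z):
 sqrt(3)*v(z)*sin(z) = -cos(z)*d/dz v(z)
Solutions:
 v(z) = C1*cos(z)^(sqrt(3))


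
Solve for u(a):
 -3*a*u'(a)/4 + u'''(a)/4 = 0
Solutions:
 u(a) = C1 + Integral(C2*airyai(3^(1/3)*a) + C3*airybi(3^(1/3)*a), a)


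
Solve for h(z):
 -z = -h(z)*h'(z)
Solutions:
 h(z) = -sqrt(C1 + z^2)
 h(z) = sqrt(C1 + z^2)


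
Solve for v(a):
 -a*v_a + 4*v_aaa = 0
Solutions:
 v(a) = C1 + Integral(C2*airyai(2^(1/3)*a/2) + C3*airybi(2^(1/3)*a/2), a)


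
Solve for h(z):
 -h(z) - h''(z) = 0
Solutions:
 h(z) = C1*sin(z) + C2*cos(z)


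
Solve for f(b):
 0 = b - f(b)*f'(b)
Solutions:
 f(b) = -sqrt(C1 + b^2)
 f(b) = sqrt(C1 + b^2)


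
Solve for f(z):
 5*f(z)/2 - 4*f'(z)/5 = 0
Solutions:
 f(z) = C1*exp(25*z/8)


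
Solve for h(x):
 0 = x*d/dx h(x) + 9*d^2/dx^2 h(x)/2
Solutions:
 h(x) = C1 + C2*erf(x/3)


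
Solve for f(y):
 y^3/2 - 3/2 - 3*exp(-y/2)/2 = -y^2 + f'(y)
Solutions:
 f(y) = C1 + y^4/8 + y^3/3 - 3*y/2 + 3*exp(-y/2)


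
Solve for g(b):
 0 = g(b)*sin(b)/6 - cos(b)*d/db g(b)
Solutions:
 g(b) = C1/cos(b)^(1/6)


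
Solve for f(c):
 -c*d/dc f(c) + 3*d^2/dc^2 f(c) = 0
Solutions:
 f(c) = C1 + C2*erfi(sqrt(6)*c/6)


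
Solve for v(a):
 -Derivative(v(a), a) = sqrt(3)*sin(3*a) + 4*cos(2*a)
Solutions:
 v(a) = C1 - 2*sin(2*a) + sqrt(3)*cos(3*a)/3


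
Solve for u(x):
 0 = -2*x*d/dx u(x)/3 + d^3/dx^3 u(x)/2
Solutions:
 u(x) = C1 + Integral(C2*airyai(6^(2/3)*x/3) + C3*airybi(6^(2/3)*x/3), x)


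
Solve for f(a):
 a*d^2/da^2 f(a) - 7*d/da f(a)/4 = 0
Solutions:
 f(a) = C1 + C2*a^(11/4)


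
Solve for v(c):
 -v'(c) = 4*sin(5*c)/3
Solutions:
 v(c) = C1 + 4*cos(5*c)/15


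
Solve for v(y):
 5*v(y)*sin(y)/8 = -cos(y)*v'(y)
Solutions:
 v(y) = C1*cos(y)^(5/8)


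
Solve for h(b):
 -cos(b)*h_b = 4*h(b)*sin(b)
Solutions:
 h(b) = C1*cos(b)^4


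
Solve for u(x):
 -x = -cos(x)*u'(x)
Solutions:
 u(x) = C1 + Integral(x/cos(x), x)


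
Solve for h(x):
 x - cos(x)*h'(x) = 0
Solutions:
 h(x) = C1 + Integral(x/cos(x), x)


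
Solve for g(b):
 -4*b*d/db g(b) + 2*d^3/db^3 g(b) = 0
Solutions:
 g(b) = C1 + Integral(C2*airyai(2^(1/3)*b) + C3*airybi(2^(1/3)*b), b)


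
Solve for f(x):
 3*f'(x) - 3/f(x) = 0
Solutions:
 f(x) = -sqrt(C1 + 2*x)
 f(x) = sqrt(C1 + 2*x)


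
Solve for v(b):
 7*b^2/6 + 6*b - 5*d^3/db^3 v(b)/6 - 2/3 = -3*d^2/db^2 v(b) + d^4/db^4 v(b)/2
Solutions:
 v(b) = C1 + C2*b + C3*exp(b*(-5 + sqrt(241))/6) + C4*exp(-b*(5 + sqrt(241))/6) - 7*b^4/216 - 359*b^3/972 - 1525*b^2/5832


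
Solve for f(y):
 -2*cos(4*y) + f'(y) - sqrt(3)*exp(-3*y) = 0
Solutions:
 f(y) = C1 + sin(4*y)/2 - sqrt(3)*exp(-3*y)/3


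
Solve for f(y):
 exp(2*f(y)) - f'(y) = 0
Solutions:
 f(y) = log(-sqrt(-1/(C1 + y))) - log(2)/2
 f(y) = log(-1/(C1 + y))/2 - log(2)/2


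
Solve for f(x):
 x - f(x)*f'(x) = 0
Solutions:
 f(x) = -sqrt(C1 + x^2)
 f(x) = sqrt(C1 + x^2)


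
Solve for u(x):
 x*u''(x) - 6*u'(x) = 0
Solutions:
 u(x) = C1 + C2*x^7


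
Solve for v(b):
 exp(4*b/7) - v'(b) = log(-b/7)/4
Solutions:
 v(b) = C1 - b*log(-b)/4 + b*(1 + log(7))/4 + 7*exp(4*b/7)/4


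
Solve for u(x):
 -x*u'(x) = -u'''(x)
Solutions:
 u(x) = C1 + Integral(C2*airyai(x) + C3*airybi(x), x)


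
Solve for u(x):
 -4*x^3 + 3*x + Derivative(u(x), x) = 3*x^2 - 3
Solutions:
 u(x) = C1 + x^4 + x^3 - 3*x^2/2 - 3*x


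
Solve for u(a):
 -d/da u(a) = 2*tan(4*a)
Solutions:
 u(a) = C1 + log(cos(4*a))/2


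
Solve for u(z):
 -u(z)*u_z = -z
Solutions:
 u(z) = -sqrt(C1 + z^2)
 u(z) = sqrt(C1 + z^2)


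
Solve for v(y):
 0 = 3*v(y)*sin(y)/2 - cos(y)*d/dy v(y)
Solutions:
 v(y) = C1/cos(y)^(3/2)


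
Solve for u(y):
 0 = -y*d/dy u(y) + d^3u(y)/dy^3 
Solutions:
 u(y) = C1 + Integral(C2*airyai(y) + C3*airybi(y), y)


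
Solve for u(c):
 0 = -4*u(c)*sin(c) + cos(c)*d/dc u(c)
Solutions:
 u(c) = C1/cos(c)^4


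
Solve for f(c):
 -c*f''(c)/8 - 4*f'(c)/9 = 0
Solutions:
 f(c) = C1 + C2/c^(23/9)


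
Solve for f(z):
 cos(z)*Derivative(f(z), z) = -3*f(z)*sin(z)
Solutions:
 f(z) = C1*cos(z)^3


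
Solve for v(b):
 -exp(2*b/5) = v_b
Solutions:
 v(b) = C1 - 5*exp(2*b/5)/2


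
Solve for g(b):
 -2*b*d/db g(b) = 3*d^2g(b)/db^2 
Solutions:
 g(b) = C1 + C2*erf(sqrt(3)*b/3)


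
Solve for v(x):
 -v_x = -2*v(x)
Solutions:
 v(x) = C1*exp(2*x)


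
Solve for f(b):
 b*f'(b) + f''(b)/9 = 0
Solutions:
 f(b) = C1 + C2*erf(3*sqrt(2)*b/2)


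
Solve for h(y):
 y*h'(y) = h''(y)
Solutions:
 h(y) = C1 + C2*erfi(sqrt(2)*y/2)


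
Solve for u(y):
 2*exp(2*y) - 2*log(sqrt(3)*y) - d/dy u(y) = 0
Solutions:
 u(y) = C1 - 2*y*log(y) + y*(2 - log(3)) + exp(2*y)


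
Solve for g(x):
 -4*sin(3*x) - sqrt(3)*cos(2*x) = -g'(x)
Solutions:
 g(x) = C1 + sqrt(3)*sin(2*x)/2 - 4*cos(3*x)/3


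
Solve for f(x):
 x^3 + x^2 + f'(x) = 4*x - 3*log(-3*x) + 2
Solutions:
 f(x) = C1 - x^4/4 - x^3/3 + 2*x^2 - 3*x*log(-x) + x*(5 - 3*log(3))


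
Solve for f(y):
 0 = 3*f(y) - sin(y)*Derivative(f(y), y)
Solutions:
 f(y) = C1*(cos(y) - 1)^(3/2)/(cos(y) + 1)^(3/2)


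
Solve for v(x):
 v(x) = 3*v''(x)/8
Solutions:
 v(x) = C1*exp(-2*sqrt(6)*x/3) + C2*exp(2*sqrt(6)*x/3)


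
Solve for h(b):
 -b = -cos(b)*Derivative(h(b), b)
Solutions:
 h(b) = C1 + Integral(b/cos(b), b)


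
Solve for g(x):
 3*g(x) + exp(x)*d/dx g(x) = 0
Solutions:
 g(x) = C1*exp(3*exp(-x))


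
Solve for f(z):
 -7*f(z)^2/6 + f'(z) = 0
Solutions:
 f(z) = -6/(C1 + 7*z)


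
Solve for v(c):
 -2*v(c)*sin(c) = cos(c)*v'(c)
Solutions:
 v(c) = C1*cos(c)^2


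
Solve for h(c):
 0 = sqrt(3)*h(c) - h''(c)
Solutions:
 h(c) = C1*exp(-3^(1/4)*c) + C2*exp(3^(1/4)*c)


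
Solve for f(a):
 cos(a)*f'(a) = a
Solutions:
 f(a) = C1 + Integral(a/cos(a), a)


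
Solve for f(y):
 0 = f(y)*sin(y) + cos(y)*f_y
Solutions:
 f(y) = C1*cos(y)


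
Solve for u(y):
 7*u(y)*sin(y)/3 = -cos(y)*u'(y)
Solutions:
 u(y) = C1*cos(y)^(7/3)


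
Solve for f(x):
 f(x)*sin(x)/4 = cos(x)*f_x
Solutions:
 f(x) = C1/cos(x)^(1/4)


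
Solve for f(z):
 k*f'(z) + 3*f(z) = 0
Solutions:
 f(z) = C1*exp(-3*z/k)


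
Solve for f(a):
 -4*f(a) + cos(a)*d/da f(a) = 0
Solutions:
 f(a) = C1*(sin(a)^2 + 2*sin(a) + 1)/(sin(a)^2 - 2*sin(a) + 1)


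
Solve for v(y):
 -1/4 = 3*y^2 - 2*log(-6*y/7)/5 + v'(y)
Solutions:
 v(y) = C1 - y^3 + 2*y*log(-y)/5 + y*(-8*log(7) - 13 + 8*log(6))/20


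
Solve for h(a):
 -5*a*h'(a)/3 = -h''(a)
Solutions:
 h(a) = C1 + C2*erfi(sqrt(30)*a/6)


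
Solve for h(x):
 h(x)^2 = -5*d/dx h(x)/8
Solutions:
 h(x) = 5/(C1 + 8*x)


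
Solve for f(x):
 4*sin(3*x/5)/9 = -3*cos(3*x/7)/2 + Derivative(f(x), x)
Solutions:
 f(x) = C1 + 7*sin(3*x/7)/2 - 20*cos(3*x/5)/27


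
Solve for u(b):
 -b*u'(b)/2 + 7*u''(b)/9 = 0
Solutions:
 u(b) = C1 + C2*erfi(3*sqrt(7)*b/14)


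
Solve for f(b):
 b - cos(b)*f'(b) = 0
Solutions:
 f(b) = C1 + Integral(b/cos(b), b)


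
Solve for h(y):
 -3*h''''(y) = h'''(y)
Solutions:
 h(y) = C1 + C2*y + C3*y^2 + C4*exp(-y/3)


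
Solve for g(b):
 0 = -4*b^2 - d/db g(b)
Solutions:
 g(b) = C1 - 4*b^3/3


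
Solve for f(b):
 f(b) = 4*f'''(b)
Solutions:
 f(b) = C3*exp(2^(1/3)*b/2) + (C1*sin(2^(1/3)*sqrt(3)*b/4) + C2*cos(2^(1/3)*sqrt(3)*b/4))*exp(-2^(1/3)*b/4)


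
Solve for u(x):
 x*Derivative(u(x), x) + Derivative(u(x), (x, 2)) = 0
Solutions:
 u(x) = C1 + C2*erf(sqrt(2)*x/2)


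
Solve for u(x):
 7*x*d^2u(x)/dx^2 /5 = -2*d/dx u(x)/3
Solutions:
 u(x) = C1 + C2*x^(11/21)


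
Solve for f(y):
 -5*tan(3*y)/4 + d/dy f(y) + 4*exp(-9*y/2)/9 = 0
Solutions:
 f(y) = C1 + 5*log(tan(3*y)^2 + 1)/24 + 8*exp(-9*y/2)/81


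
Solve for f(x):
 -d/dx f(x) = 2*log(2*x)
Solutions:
 f(x) = C1 - 2*x*log(x) - x*log(4) + 2*x


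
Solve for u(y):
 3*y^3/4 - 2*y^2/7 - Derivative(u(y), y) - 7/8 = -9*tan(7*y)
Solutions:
 u(y) = C1 + 3*y^4/16 - 2*y^3/21 - 7*y/8 - 9*log(cos(7*y))/7


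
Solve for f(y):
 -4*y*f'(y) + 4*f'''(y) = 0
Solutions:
 f(y) = C1 + Integral(C2*airyai(y) + C3*airybi(y), y)


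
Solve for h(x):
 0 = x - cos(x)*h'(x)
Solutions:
 h(x) = C1 + Integral(x/cos(x), x)


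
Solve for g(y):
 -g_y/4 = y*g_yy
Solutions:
 g(y) = C1 + C2*y^(3/4)


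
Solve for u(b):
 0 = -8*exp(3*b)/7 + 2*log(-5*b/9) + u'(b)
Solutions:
 u(b) = C1 - 2*b*log(-b) + 2*b*(-log(5) + 1 + 2*log(3)) + 8*exp(3*b)/21


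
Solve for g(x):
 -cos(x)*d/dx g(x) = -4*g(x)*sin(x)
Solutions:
 g(x) = C1/cos(x)^4


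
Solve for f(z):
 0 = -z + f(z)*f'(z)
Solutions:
 f(z) = -sqrt(C1 + z^2)
 f(z) = sqrt(C1 + z^2)


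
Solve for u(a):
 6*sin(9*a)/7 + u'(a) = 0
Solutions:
 u(a) = C1 + 2*cos(9*a)/21


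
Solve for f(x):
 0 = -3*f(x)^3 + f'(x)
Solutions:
 f(x) = -sqrt(2)*sqrt(-1/(C1 + 3*x))/2
 f(x) = sqrt(2)*sqrt(-1/(C1 + 3*x))/2


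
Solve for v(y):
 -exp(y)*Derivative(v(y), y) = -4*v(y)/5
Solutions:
 v(y) = C1*exp(-4*exp(-y)/5)


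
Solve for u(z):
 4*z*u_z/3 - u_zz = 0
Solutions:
 u(z) = C1 + C2*erfi(sqrt(6)*z/3)


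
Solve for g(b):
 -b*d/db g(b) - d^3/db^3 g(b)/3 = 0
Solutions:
 g(b) = C1 + Integral(C2*airyai(-3^(1/3)*b) + C3*airybi(-3^(1/3)*b), b)


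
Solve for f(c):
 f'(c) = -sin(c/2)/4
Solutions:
 f(c) = C1 + cos(c/2)/2


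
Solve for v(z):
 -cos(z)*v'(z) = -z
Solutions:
 v(z) = C1 + Integral(z/cos(z), z)


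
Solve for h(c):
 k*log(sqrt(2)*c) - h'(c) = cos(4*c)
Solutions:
 h(c) = C1 + c*k*(log(c) - 1) + c*k*log(2)/2 - sin(4*c)/4


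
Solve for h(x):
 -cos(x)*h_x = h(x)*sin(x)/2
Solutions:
 h(x) = C1*sqrt(cos(x))


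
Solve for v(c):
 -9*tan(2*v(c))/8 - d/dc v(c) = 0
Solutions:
 v(c) = -asin(C1*exp(-9*c/4))/2 + pi/2
 v(c) = asin(C1*exp(-9*c/4))/2


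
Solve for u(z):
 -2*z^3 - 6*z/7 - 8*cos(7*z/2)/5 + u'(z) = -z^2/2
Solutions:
 u(z) = C1 + z^4/2 - z^3/6 + 3*z^2/7 + 16*sin(7*z/2)/35


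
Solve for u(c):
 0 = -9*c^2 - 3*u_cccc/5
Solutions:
 u(c) = C1 + C2*c + C3*c^2 + C4*c^3 - c^6/24


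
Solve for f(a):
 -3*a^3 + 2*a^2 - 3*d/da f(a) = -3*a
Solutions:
 f(a) = C1 - a^4/4 + 2*a^3/9 + a^2/2


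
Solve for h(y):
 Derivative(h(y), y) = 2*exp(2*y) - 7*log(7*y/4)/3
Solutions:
 h(y) = C1 - 7*y*log(y)/3 + y*(-3*log(7) + 2*log(14)/3 + 7/3 + 4*log(2)) + exp(2*y)


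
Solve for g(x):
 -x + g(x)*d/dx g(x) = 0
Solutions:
 g(x) = -sqrt(C1 + x^2)
 g(x) = sqrt(C1 + x^2)


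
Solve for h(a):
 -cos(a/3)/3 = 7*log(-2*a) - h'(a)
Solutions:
 h(a) = C1 + 7*a*log(-a) - 7*a + 7*a*log(2) + sin(a/3)


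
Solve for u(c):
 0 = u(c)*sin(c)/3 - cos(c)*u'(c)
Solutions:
 u(c) = C1/cos(c)^(1/3)


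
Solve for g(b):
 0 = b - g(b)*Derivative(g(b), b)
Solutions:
 g(b) = -sqrt(C1 + b^2)
 g(b) = sqrt(C1 + b^2)


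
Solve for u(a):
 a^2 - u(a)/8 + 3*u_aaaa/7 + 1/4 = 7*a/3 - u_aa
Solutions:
 u(a) = C1*exp(-sqrt(3)*a*sqrt(-14 + sqrt(238))/6) + C2*exp(sqrt(3)*a*sqrt(-14 + sqrt(238))/6) + C3*sin(sqrt(3)*a*sqrt(14 + sqrt(238))/6) + C4*cos(sqrt(3)*a*sqrt(14 + sqrt(238))/6) + 8*a^2 - 56*a/3 + 130


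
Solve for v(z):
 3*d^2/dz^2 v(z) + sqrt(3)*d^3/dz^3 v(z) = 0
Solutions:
 v(z) = C1 + C2*z + C3*exp(-sqrt(3)*z)


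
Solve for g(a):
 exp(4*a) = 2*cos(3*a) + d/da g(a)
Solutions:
 g(a) = C1 + exp(4*a)/4 - 2*sin(3*a)/3


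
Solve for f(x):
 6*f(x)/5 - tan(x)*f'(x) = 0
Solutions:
 f(x) = C1*sin(x)^(6/5)


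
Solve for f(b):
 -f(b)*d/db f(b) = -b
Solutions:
 f(b) = -sqrt(C1 + b^2)
 f(b) = sqrt(C1 + b^2)


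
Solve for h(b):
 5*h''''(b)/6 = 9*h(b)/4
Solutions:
 h(b) = C1*exp(-30^(3/4)*b/10) + C2*exp(30^(3/4)*b/10) + C3*sin(30^(3/4)*b/10) + C4*cos(30^(3/4)*b/10)


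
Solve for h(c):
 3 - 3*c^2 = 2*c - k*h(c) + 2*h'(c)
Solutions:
 h(c) = C1*exp(c*k/2) + 3*c^2/k + 2*c/k + 12*c/k^2 - 3/k + 4/k^2 + 24/k^3


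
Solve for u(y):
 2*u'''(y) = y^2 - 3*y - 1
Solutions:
 u(y) = C1 + C2*y + C3*y^2 + y^5/120 - y^4/16 - y^3/12


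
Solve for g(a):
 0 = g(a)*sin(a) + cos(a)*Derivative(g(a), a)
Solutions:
 g(a) = C1*cos(a)


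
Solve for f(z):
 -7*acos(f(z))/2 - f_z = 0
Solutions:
 Integral(1/acos(_y), (_y, f(z))) = C1 - 7*z/2


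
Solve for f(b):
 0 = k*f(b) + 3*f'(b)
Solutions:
 f(b) = C1*exp(-b*k/3)


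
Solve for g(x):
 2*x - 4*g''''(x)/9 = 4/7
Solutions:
 g(x) = C1 + C2*x + C3*x^2 + C4*x^3 + 3*x^5/80 - 3*x^4/56


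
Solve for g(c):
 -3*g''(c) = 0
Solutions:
 g(c) = C1 + C2*c


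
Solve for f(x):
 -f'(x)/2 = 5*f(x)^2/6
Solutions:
 f(x) = 3/(C1 + 5*x)


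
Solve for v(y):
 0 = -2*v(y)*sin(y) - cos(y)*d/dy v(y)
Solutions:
 v(y) = C1*cos(y)^2


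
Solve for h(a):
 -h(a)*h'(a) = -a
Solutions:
 h(a) = -sqrt(C1 + a^2)
 h(a) = sqrt(C1 + a^2)


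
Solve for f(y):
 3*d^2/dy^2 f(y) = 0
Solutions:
 f(y) = C1 + C2*y


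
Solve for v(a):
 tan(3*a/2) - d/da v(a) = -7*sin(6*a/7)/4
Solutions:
 v(a) = C1 - 2*log(cos(3*a/2))/3 - 49*cos(6*a/7)/24


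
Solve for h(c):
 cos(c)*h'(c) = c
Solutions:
 h(c) = C1 + Integral(c/cos(c), c)


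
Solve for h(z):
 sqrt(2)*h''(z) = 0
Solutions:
 h(z) = C1 + C2*z


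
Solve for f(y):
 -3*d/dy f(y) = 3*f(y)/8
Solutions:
 f(y) = C1*exp(-y/8)


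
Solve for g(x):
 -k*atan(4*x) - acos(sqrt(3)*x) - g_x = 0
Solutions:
 g(x) = C1 - k*(x*atan(4*x) - log(16*x^2 + 1)/8) - x*acos(sqrt(3)*x) + sqrt(3)*sqrt(1 - 3*x^2)/3


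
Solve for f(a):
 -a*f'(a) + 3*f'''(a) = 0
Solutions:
 f(a) = C1 + Integral(C2*airyai(3^(2/3)*a/3) + C3*airybi(3^(2/3)*a/3), a)


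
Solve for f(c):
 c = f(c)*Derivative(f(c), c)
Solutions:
 f(c) = -sqrt(C1 + c^2)
 f(c) = sqrt(C1 + c^2)


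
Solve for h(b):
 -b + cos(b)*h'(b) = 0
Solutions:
 h(b) = C1 + Integral(b/cos(b), b)


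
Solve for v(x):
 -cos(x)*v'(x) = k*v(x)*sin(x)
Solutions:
 v(x) = C1*exp(k*log(cos(x)))


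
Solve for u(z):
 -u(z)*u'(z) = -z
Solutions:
 u(z) = -sqrt(C1 + z^2)
 u(z) = sqrt(C1 + z^2)


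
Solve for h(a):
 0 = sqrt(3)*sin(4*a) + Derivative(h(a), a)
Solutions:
 h(a) = C1 + sqrt(3)*cos(4*a)/4


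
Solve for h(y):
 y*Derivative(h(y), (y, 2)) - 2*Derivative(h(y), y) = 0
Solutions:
 h(y) = C1 + C2*y^3


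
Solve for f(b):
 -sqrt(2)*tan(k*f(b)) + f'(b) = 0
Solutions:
 f(b) = Piecewise((-asin(exp(C1*k + sqrt(2)*b*k))/k + pi/k, Ne(k, 0)), (nan, True))
 f(b) = Piecewise((asin(exp(C1*k + sqrt(2)*b*k))/k, Ne(k, 0)), (nan, True))


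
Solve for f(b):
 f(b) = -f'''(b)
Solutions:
 f(b) = C3*exp(-b) + (C1*sin(sqrt(3)*b/2) + C2*cos(sqrt(3)*b/2))*exp(b/2)


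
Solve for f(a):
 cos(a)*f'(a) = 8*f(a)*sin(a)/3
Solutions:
 f(a) = C1/cos(a)^(8/3)


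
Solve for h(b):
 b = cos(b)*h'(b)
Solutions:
 h(b) = C1 + Integral(b/cos(b), b)


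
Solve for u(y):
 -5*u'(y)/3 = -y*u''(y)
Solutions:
 u(y) = C1 + C2*y^(8/3)


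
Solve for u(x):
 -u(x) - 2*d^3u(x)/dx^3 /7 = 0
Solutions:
 u(x) = C3*exp(-2^(2/3)*7^(1/3)*x/2) + (C1*sin(2^(2/3)*sqrt(3)*7^(1/3)*x/4) + C2*cos(2^(2/3)*sqrt(3)*7^(1/3)*x/4))*exp(2^(2/3)*7^(1/3)*x/4)


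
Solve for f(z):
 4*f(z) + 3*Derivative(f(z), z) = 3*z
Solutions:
 f(z) = C1*exp(-4*z/3) + 3*z/4 - 9/16


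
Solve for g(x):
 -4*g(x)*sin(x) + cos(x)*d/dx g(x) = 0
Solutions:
 g(x) = C1/cos(x)^4
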